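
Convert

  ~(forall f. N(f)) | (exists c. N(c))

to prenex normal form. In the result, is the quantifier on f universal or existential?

existential

Move each ¬ inward, flipping quantifiers it crosses:
  (exists f. ~N(f)) | (exists c. N(c))
Pull the quantifiers to the front (each side's bound variable is not free in the other side):
  exists f. exists c. (~N(f) | N(c))
The quantifier forall f sits under an odd number of negations, so it flips to exists f.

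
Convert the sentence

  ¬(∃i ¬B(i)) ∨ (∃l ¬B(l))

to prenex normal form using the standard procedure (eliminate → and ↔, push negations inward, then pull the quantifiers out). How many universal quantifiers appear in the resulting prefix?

Push ¬ through the quantifiers and connectives to reach negation normal form:
  (∀i B(i)) ∨ (∃l ¬B(l))
Pull the quantifiers to the front (each side's bound variable is not free in the other side):
  ∀i ∃l (B(i) ∨ ¬B(l))
The prefix is ∀i ∃l: 1 universal, 1 existential.

1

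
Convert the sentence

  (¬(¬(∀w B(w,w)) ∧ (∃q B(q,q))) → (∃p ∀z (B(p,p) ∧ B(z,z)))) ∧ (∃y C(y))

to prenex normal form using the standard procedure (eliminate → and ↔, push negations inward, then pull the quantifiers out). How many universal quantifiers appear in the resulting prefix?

Eliminate → and ↔ using ¬ and ∨.
  (¬¬(¬(∀w B(w,w)) ∧ (∃q B(q,q))) ∨ (∃p ∀z (B(p,p) ∧ B(z,z)))) ∧ (∃y C(y))
Push ¬ through the quantifiers and connectives to reach negation normal form:
  ((∃w ¬B(w,w)) ∧ (∃q B(q,q)) ∨ (∃p ∀z (B(p,p) ∧ B(z,z)))) ∧ (∃y C(y))
Pull the quantifiers to the front (each side's bound variable is not free in the other side):
  ∃w ∃q ∃p ∀z ∃y ((¬B(w,w) ∧ B(q,q) ∨ B(p,p) ∧ B(z,z)) ∧ C(y))
The prefix is ∃w ∃q ∃p ∀z ∃y: 1 universal, 4 existential.

1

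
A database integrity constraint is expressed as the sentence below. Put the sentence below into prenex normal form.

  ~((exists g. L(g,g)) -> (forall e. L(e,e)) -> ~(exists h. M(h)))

exists g. forall e. exists h. (L(g,g) & L(e,e) & M(h))

Rewrite implications/biconditionals: A → B as ¬A ∨ B.
  ~(~(exists g. L(g,g)) | ~(forall e. L(e,e)) | ~(exists h. M(h)))
Move each ¬ inward, flipping quantifiers it crosses:
  (exists g. L(g,g)) & (forall e. L(e,e)) & (exists h. M(h))
Extract every quantifier outward, since the variables are now distinct and don't occur free across branches:
  exists g. forall e. exists h. (L(g,g) & L(e,e) & M(h))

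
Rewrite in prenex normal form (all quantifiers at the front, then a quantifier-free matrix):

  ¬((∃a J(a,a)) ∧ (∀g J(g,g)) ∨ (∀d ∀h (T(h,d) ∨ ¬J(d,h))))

∀a ∃g ∃d ∃h ((¬J(a,a) ∨ ¬J(g,g)) ∧ ¬T(h,d) ∧ J(d,h))

Push ¬ through the quantifiers and connectives to reach negation normal form:
  ((∀a ¬J(a,a)) ∨ (∃g ¬J(g,g))) ∧ (∃d ∃h (¬T(h,d) ∧ J(d,h)))
Pull the quantifiers to the front (each side's bound variable is not free in the other side):
  ∀a ∃g ∃d ∃h ((¬J(a,a) ∨ ¬J(g,g)) ∧ ¬T(h,d) ∧ J(d,h))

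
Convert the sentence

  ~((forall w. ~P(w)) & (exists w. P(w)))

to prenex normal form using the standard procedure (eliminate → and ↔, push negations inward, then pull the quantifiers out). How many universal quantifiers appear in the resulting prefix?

Move each ¬ inward, flipping quantifiers it crosses:
  (exists w. P(w)) | (forall w. ~P(w))
Rename bound variables to avoid capture: w↦r.
  (exists w. P(w)) | (forall r. ~P(r))
Pull the quantifiers to the front (each side's bound variable is not free in the other side):
  exists w. forall r. (P(w) | ~P(r))
The prefix is exists w forall r: 1 universal, 1 existential.

1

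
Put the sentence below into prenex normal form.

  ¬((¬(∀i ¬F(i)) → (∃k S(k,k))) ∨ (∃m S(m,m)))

First replace A → B with ¬A ∨ B.
  ¬(¬¬(∀i ¬F(i)) ∨ (∃k S(k,k)) ∨ (∃m S(m,m)))
Drive negations inward (¬∀x A ≡ ∃x ¬A, ¬∃x A ≡ ∀x ¬A, De Morgan for ∧/∨):
  (∃i F(i)) ∧ (∀k ¬S(k,k)) ∧ (∀m ¬S(m,m))
Extract every quantifier outward, since the variables are now distinct and don't occur free across branches:
  ∃i ∀k ∀m (F(i) ∧ ¬S(k,k) ∧ ¬S(m,m))

∃i ∀k ∀m (F(i) ∧ ¬S(k,k) ∧ ¬S(m,m))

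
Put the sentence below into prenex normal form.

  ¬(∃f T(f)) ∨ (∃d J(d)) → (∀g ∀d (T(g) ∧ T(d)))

First replace A → B with ¬A ∨ B.
  ¬(¬(∃f T(f)) ∨ (∃d J(d))) ∨ (∀g ∀d (T(g) ∧ T(d)))
Drive negations inward (¬∀x A ≡ ∃x ¬A, ¬∃x A ≡ ∀x ¬A, De Morgan for ∧/∨):
  (∃f T(f)) ∧ (∀d ¬J(d)) ∨ (∀g ∀d (T(g) ∧ T(d)))
Standardize variables apart so no two quantifiers bind the same name: d↦u1.
  (∃f T(f)) ∧ (∀d ¬J(d)) ∨ (∀g ∀u1 (T(g) ∧ T(u1)))
Extract every quantifier outward, since the variables are now distinct and don't occur free across branches:
  ∃f ∀d ∀g ∀u1 (T(f) ∧ ¬J(d) ∨ T(g) ∧ T(u1))

∃f ∀d ∀g ∀u1 (T(f) ∧ ¬J(d) ∨ T(g) ∧ T(u1))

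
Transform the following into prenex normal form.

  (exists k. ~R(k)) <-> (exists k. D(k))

forall k. exists x. forall y1. exists s. ((R(k) | D(x)) & (~D(y1) | ~R(s)))

Rewrite implications/biconditionals: A → B as ¬A ∨ B; A ↔ B as (¬A ∨ B) ∧ (¬B ∨ A).
  (~(exists k. ~R(k)) | (exists k. D(k))) & (~(exists k. D(k)) | (exists k. ~R(k)))
Move each ¬ inward, flipping quantifiers it crosses:
  ((forall k. R(k)) | (exists k. D(k))) & ((forall k. ~D(k)) | (exists k. ~R(k)))
Rename bound variables to avoid capture: k↦x, k↦y1, k↦s.
  ((forall k. R(k)) | (exists x. D(x))) & ((forall y1. ~D(y1)) | (exists s. ~R(s)))
Pull the quantifiers to the front (each side's bound variable is not free in the other side):
  forall k. exists x. forall y1. exists s. ((R(k) | D(x)) & (~D(y1) | ~R(s)))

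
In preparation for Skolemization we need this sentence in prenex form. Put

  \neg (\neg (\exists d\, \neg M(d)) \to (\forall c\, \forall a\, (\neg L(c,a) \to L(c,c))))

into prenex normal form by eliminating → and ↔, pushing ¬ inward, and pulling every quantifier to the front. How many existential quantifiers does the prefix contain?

2

Eliminate → and ↔ using ¬ and ∨.
  \neg (\neg \neg (\exists d\, \neg M(d)) \lor (\forall c\, \forall a\, (\neg \neg L(c,a) \lor L(c,c))))
Drive negations inward (¬∀x A ≡ ∃x ¬A, ¬∃x A ≡ ∀x ¬A, De Morgan for ∧/∨):
  (\forall d\, M(d)) \land (\exists c\, \exists a\, (\neg L(c,a) \land \neg L(c,c)))
Extract every quantifier outward, since the variables are now distinct and don't occur free across branches:
  \forall d\, \exists c\, \exists a\, (M(d) \land \neg L(c,a) \land \neg L(c,c))
The prefix is \forall d \exists c \exists a: 1 universal, 2 existential.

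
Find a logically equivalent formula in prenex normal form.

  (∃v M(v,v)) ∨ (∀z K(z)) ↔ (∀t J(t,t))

∀v ∃z ∀t ∃z1 ∃s ∀x ((¬M(v,v) ∧ ¬K(z) ∨ J(t,t)) ∧ (¬J(z1,z1) ∨ M(s,s) ∨ K(x)))

First replace A → B with ¬A ∨ B; A ↔ B as (¬A ∨ B) ∧ (¬B ∨ A).
  (¬((∃v M(v,v)) ∨ (∀z K(z))) ∨ (∀t J(t,t))) ∧ (¬(∀t J(t,t)) ∨ (∃v M(v,v)) ∨ (∀z K(z)))
Push ¬ through the quantifiers and connectives to reach negation normal form:
  ((∀v ¬M(v,v)) ∧ (∃z ¬K(z)) ∨ (∀t J(t,t))) ∧ ((∃t ¬J(t,t)) ∨ (∃v M(v,v)) ∨ (∀z K(z)))
Give each quantifier a distinct variable: t↦z1, v↦s, z↦x.
  ((∀v ¬M(v,v)) ∧ (∃z ¬K(z)) ∨ (∀t J(t,t))) ∧ ((∃z1 ¬J(z1,z1)) ∨ (∃s M(s,s)) ∨ (∀x K(x)))
Finally move all quantifiers to the prefix:
  ∀v ∃z ∀t ∃z1 ∃s ∀x ((¬M(v,v) ∧ ¬K(z) ∨ J(t,t)) ∧ (¬J(z1,z1) ∨ M(s,s) ∨ K(x)))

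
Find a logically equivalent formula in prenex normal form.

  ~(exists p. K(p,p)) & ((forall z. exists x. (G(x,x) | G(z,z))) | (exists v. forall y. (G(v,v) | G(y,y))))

Move each ¬ inward, flipping quantifiers it crosses:
  (forall p. ~K(p,p)) & ((forall z. exists x. (G(x,x) | G(z,z))) | (exists v. forall y. (G(v,v) | G(y,y))))
Finally move all quantifiers to the prefix:
  forall p. forall z. exists x. exists v. forall y. (~K(p,p) & (G(x,x) | G(z,z) | G(v,v) | G(y,y)))

forall p. forall z. exists x. exists v. forall y. (~K(p,p) & (G(x,x) | G(z,z) | G(v,v) | G(y,y)))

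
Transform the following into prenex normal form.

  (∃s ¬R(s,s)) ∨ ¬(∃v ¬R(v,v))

∃s ∀v (¬R(s,s) ∨ R(v,v))

Push ¬ through the quantifiers and connectives to reach negation normal form:
  (∃s ¬R(s,s)) ∨ (∀v R(v,v))
Finally move all quantifiers to the prefix:
  ∃s ∀v (¬R(s,s) ∨ R(v,v))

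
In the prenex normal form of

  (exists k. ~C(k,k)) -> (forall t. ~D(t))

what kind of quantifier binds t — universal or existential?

Rewrite implications/biconditionals: A → B as ¬A ∨ B.
  ~(exists k. ~C(k,k)) | (forall t. ~D(t))
Push ¬ through the quantifiers and connectives to reach negation normal form:
  (forall k. C(k,k)) | (forall t. ~D(t))
All bound variables are already distinct, so no renaming is needed.
Pull the quantifiers to the front (each side's bound variable is not free in the other side):
  forall k. forall t. (C(k,k) | ~D(t))
The quantifier forall t sits under an even number of negations (counting the antecedent side of each →), so it remains universal.

universal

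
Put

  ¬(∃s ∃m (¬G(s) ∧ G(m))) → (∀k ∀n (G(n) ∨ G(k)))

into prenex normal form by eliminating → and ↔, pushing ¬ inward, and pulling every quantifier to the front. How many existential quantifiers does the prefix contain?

First replace A → B with ¬A ∨ B.
  ¬¬(∃s ∃m (¬G(s) ∧ G(m))) ∨ (∀k ∀n (G(n) ∨ G(k)))
Drive negations inward (¬∀x A ≡ ∃x ¬A, ¬∃x A ≡ ∀x ¬A, De Morgan for ∧/∨):
  (∃s ∃m (¬G(s) ∧ G(m))) ∨ (∀k ∀n (G(n) ∨ G(k)))
Finally move all quantifiers to the prefix:
  ∃s ∃m ∀k ∀n (¬G(s) ∧ G(m) ∨ G(n) ∨ G(k))
The prefix is ∃s ∃m ∀k ∀n: 2 universal, 2 existential.

2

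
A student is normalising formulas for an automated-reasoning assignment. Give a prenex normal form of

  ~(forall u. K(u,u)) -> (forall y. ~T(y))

forall u. forall y. (K(u,u) | ~T(y))

First replace A → B with ¬A ∨ B.
  ~~(forall u. K(u,u)) | (forall y. ~T(y))
Move each ¬ inward, flipping quantifiers it crosses:
  (forall u. K(u,u)) | (forall y. ~T(y))
All bound variables are already distinct, so no renaming is needed.
Extract every quantifier outward, since the variables are now distinct and don't occur free across branches:
  forall u. forall y. (K(u,u) | ~T(y))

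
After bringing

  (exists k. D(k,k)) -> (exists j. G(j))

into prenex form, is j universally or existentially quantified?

existential

First replace A → B with ¬A ∨ B.
  ~(exists k. D(k,k)) | (exists j. G(j))
Push ¬ through the quantifiers and connectives to reach negation normal form:
  (forall k. ~D(k,k)) | (exists j. G(j))
Pull the quantifiers to the front (each side's bound variable is not free in the other side):
  forall k. exists j. (~D(k,k) | G(j))
The quantifier exists j sits under an even number of negations (counting the antecedent side of each →), so it remains existential.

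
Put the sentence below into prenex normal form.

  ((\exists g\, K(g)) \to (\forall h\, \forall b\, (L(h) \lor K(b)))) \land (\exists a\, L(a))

Eliminate → and ↔ using ¬ and ∨.
  (\neg (\exists g\, K(g)) \lor (\forall h\, \forall b\, (L(h) \lor K(b)))) \land (\exists a\, L(a))
Drive negations inward (¬∀x A ≡ ∃x ¬A, ¬∃x A ≡ ∀x ¬A, De Morgan for ∧/∨):
  ((\forall g\, \neg K(g)) \lor (\forall h\, \forall b\, (L(h) \lor K(b)))) \land (\exists a\, L(a))
All bound variables are already distinct, so no renaming is needed.
Pull the quantifiers to the front (each side's bound variable is not free in the other side):
  \forall g\, \forall h\, \forall b\, \exists a\, ((\neg K(g) \lor L(h) \lor K(b)) \land L(a))

\forall g\, \forall h\, \forall b\, \exists a\, ((\neg K(g) \lor L(h) \lor K(b)) \land L(a))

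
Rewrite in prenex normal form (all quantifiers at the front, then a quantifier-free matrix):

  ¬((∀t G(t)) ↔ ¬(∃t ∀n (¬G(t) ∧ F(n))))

∀t ∃x1 ∀n ∀w ∃u ∃v1 (G(t) ∧ ¬G(x1) ∧ F(n) ∨ (G(w) ∨ ¬F(u)) ∧ ¬G(v1))

First replace A → B with ¬A ∨ B; A ↔ B as (¬A ∨ B) ∧ (¬B ∨ A).
  ¬((¬(∀t G(t)) ∨ ¬(∃t ∀n (¬G(t) ∧ F(n)))) ∧ (¬¬(∃t ∀n (¬G(t) ∧ F(n))) ∨ (∀t G(t))))
Push ¬ through the quantifiers and connectives to reach negation normal form:
  (∀t G(t)) ∧ (∃t ∀n (¬G(t) ∧ F(n))) ∨ (∀t ∃n (G(t) ∨ ¬F(n))) ∧ (∃t ¬G(t))
Rename bound variables to avoid capture: t↦x1, t↦w, n↦u, t↦v1.
  (∀t G(t)) ∧ (∃x1 ∀n (¬G(x1) ∧ F(n))) ∨ (∀w ∃u (G(w) ∨ ¬F(u))) ∧ (∃v1 ¬G(v1))
Pull the quantifiers to the front (each side's bound variable is not free in the other side):
  ∀t ∃x1 ∀n ∀w ∃u ∃v1 (G(t) ∧ ¬G(x1) ∧ F(n) ∨ (G(w) ∨ ¬F(u)) ∧ ¬G(v1))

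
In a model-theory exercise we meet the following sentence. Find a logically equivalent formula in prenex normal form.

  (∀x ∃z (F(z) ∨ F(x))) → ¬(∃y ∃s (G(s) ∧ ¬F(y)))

∃x ∀z ∀y ∀s (¬F(z) ∧ ¬F(x) ∨ ¬G(s) ∨ F(y))

First replace A → B with ¬A ∨ B.
  ¬(∀x ∃z (F(z) ∨ F(x))) ∨ ¬(∃y ∃s (G(s) ∧ ¬F(y)))
Move each ¬ inward, flipping quantifiers it crosses:
  (∃x ∀z (¬F(z) ∧ ¬F(x))) ∨ (∀y ∀s (¬G(s) ∨ F(y)))
All bound variables are already distinct, so no renaming is needed.
Extract every quantifier outward, since the variables are now distinct and don't occur free across branches:
  ∃x ∀z ∀y ∀s (¬F(z) ∧ ¬F(x) ∨ ¬G(s) ∨ F(y))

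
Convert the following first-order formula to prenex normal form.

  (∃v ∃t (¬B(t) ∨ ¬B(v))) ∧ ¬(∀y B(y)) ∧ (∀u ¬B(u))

∃v ∃t ∃y ∀u ((¬B(t) ∨ ¬B(v)) ∧ ¬B(y) ∧ ¬B(u))

Drive negations inward (¬∀x A ≡ ∃x ¬A, ¬∃x A ≡ ∀x ¬A, De Morgan for ∧/∨):
  (∃v ∃t (¬B(t) ∨ ¬B(v))) ∧ (∃y ¬B(y)) ∧ (∀u ¬B(u))
All bound variables are already distinct, so no renaming is needed.
Finally move all quantifiers to the prefix:
  ∃v ∃t ∃y ∀u ((¬B(t) ∨ ¬B(v)) ∧ ¬B(y) ∧ ¬B(u))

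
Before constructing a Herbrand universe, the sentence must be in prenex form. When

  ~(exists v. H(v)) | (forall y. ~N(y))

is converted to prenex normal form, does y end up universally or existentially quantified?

Push ¬ through the quantifiers and connectives to reach negation normal form:
  (forall v. ~H(v)) | (forall y. ~N(y))
All bound variables are already distinct, so no renaming is needed.
Pull the quantifiers to the front (each side's bound variable is not free in the other side):
  forall v. forall y. (~H(v) | ~N(y))
The quantifier forall y sits under an even number of negations, so it remains universal.

universal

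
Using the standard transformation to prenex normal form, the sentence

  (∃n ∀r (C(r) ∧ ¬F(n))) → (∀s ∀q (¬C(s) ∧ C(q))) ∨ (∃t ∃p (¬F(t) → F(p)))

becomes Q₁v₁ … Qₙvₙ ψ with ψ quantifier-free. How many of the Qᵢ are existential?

First replace A → B with ¬A ∨ B.
  ¬(∃n ∀r (C(r) ∧ ¬F(n))) ∨ (∀s ∀q (¬C(s) ∧ C(q))) ∨ (∃t ∃p (¬¬F(t) ∨ F(p)))
Drive negations inward (¬∀x A ≡ ∃x ¬A, ¬∃x A ≡ ∀x ¬A, De Morgan for ∧/∨):
  (∀n ∃r (¬C(r) ∨ F(n))) ∨ (∀s ∀q (¬C(s) ∧ C(q))) ∨ (∃t ∃p (F(t) ∨ F(p)))
Finally move all quantifiers to the prefix:
  ∀n ∃r ∀s ∀q ∃t ∃p (¬C(r) ∨ F(n) ∨ ¬C(s) ∧ C(q) ∨ F(t) ∨ F(p))
The prefix is ∀n ∃r ∀s ∀q ∃t ∃p: 3 universal, 3 existential.

3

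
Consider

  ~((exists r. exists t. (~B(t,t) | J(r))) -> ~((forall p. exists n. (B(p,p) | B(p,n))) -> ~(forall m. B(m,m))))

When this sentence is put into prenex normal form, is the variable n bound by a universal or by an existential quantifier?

Eliminate → and ↔ using ¬ and ∨.
  ~(~(exists r. exists t. (~B(t,t) | J(r))) | ~(~(forall p. exists n. (B(p,p) | B(p,n))) | ~(forall m. B(m,m))))
Push ¬ through the quantifiers and connectives to reach negation normal form:
  (exists r. exists t. (~B(t,t) | J(r))) & ((exists p. forall n. (~B(p,p) & ~B(p,n))) | (exists m. ~B(m,m)))
All bound variables are already distinct, so no renaming is needed.
Finally move all quantifiers to the prefix:
  exists r. exists t. exists p. forall n. exists m. ((~B(t,t) | J(r)) & (~B(p,p) & ~B(p,n) | ~B(m,m)))
The quantifier exists n sits under an odd number of negations (counting the antecedent side of each →), so it flips to forall n.

universal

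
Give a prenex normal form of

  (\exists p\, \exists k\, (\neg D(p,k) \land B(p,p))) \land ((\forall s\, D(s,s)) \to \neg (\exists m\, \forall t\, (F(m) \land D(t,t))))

Eliminate → and ↔ using ¬ and ∨.
  (\exists p\, \exists k\, (\neg D(p,k) \land B(p,p))) \land (\neg (\forall s\, D(s,s)) \lor \neg (\exists m\, \forall t\, (F(m) \land D(t,t))))
Move each ¬ inward, flipping quantifiers it crosses:
  (\exists p\, \exists k\, (\neg D(p,k) \land B(p,p))) \land ((\exists s\, \neg D(s,s)) \lor (\forall m\, \exists t\, (\neg F(m) \lor \neg D(t,t))))
All bound variables are already distinct, so no renaming is needed.
Extract every quantifier outward, since the variables are now distinct and don't occur free across branches:
  \exists p\, \exists k\, \exists s\, \forall m\, \exists t\, (\neg D(p,k) \land B(p,p) \land (\neg D(s,s) \lor \neg F(m) \lor \neg D(t,t)))

\exists p\, \exists k\, \exists s\, \forall m\, \exists t\, (\neg D(p,k) \land B(p,p) \land (\neg D(s,s) \lor \neg F(m) \lor \neg D(t,t)))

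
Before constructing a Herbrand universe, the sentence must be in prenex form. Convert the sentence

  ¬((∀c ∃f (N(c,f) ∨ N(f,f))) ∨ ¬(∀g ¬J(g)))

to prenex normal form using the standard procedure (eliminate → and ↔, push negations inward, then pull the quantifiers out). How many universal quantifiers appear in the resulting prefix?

2

Move each ¬ inward, flipping quantifiers it crosses:
  (∃c ∀f (¬N(c,f) ∧ ¬N(f,f))) ∧ (∀g ¬J(g))
All bound variables are already distinct, so no renaming is needed.
Extract every quantifier outward, since the variables are now distinct and don't occur free across branches:
  ∃c ∀f ∀g (¬N(c,f) ∧ ¬N(f,f) ∧ ¬J(g))
The prefix is ∃c ∀f ∀g: 2 universal, 1 existential.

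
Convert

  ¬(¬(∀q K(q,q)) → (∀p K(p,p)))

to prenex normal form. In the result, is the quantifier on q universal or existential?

existential

Eliminate → and ↔ using ¬ and ∨.
  ¬(¬¬(∀q K(q,q)) ∨ (∀p K(p,p)))
Push ¬ through the quantifiers and connectives to reach negation normal form:
  (∃q ¬K(q,q)) ∧ (∃p ¬K(p,p))
Finally move all quantifiers to the prefix:
  ∃q ∃p (¬K(q,q) ∧ ¬K(p,p))
The quantifier ∀q sits under an odd number of negations (counting the antecedent side of each →), so it flips to ∃q.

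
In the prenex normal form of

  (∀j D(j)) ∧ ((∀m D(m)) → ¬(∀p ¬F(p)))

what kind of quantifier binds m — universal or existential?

Eliminate → and ↔ using ¬ and ∨.
  (∀j D(j)) ∧ (¬(∀m D(m)) ∨ ¬(∀p ¬F(p)))
Drive negations inward (¬∀x A ≡ ∃x ¬A, ¬∃x A ≡ ∀x ¬A, De Morgan for ∧/∨):
  (∀j D(j)) ∧ ((∃m ¬D(m)) ∨ (∃p F(p)))
All bound variables are already distinct, so no renaming is needed.
Pull the quantifiers to the front (each side's bound variable is not free in the other side):
  ∀j ∃m ∃p (D(j) ∧ (¬D(m) ∨ F(p)))
The quantifier ∀m sits under an odd number of negations (counting the antecedent side of each →), so it flips to ∃m.

existential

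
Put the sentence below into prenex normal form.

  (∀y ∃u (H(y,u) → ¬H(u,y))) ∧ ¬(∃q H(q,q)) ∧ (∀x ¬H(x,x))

Eliminate → and ↔ using ¬ and ∨.
  (∀y ∃u (¬H(y,u) ∨ ¬H(u,y))) ∧ ¬(∃q H(q,q)) ∧ (∀x ¬H(x,x))
Drive negations inward (¬∀x A ≡ ∃x ¬A, ¬∃x A ≡ ∀x ¬A, De Morgan for ∧/∨):
  (∀y ∃u (¬H(y,u) ∨ ¬H(u,y))) ∧ (∀q ¬H(q,q)) ∧ (∀x ¬H(x,x))
Pull the quantifiers to the front (each side's bound variable is not free in the other side):
  ∀y ∃u ∀q ∀x ((¬H(y,u) ∨ ¬H(u,y)) ∧ ¬H(q,q) ∧ ¬H(x,x))

∀y ∃u ∀q ∀x ((¬H(y,u) ∨ ¬H(u,y)) ∧ ¬H(q,q) ∧ ¬H(x,x))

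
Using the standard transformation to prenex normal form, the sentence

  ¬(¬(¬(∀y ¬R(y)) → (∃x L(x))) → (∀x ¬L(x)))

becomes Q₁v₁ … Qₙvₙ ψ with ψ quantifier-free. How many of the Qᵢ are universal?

1

Rewrite implications/biconditionals: A → B as ¬A ∨ B.
  ¬(¬¬(¬¬(∀y ¬R(y)) ∨ (∃x L(x))) ∨ (∀x ¬L(x)))
Push ¬ through the quantifiers and connectives to reach negation normal form:
  (∃y R(y)) ∧ (∀x ¬L(x)) ∧ (∃x L(x))
Rename bound variables to avoid capture: x↦u1.
  (∃y R(y)) ∧ (∀x ¬L(x)) ∧ (∃u1 L(u1))
Finally move all quantifiers to the prefix:
  ∃y ∀x ∃u1 (R(y) ∧ ¬L(x) ∧ L(u1))
The prefix is ∃y ∀x ∃u1: 1 universal, 2 existential.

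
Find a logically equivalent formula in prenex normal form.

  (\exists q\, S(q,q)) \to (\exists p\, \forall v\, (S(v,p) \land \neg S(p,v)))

Eliminate → and ↔ using ¬ and ∨.
  \neg (\exists q\, S(q,q)) \lor (\exists p\, \forall v\, (S(v,p) \land \neg S(p,v)))
Drive negations inward (¬∀x A ≡ ∃x ¬A, ¬∃x A ≡ ∀x ¬A, De Morgan for ∧/∨):
  (\forall q\, \neg S(q,q)) \lor (\exists p\, \forall v\, (S(v,p) \land \neg S(p,v)))
All bound variables are already distinct, so no renaming is needed.
Pull the quantifiers to the front (each side's bound variable is not free in the other side):
  \forall q\, \exists p\, \forall v\, (\neg S(q,q) \lor S(v,p) \land \neg S(p,v))

\forall q\, \exists p\, \forall v\, (\neg S(q,q) \lor S(v,p) \land \neg S(p,v))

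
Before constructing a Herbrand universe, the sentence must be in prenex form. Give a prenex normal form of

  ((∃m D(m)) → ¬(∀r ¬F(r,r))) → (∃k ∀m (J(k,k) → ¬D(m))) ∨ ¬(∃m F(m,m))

Eliminate → and ↔ using ¬ and ∨.
  ¬(¬(∃m D(m)) ∨ ¬(∀r ¬F(r,r))) ∨ (∃k ∀m (¬J(k,k) ∨ ¬D(m))) ∨ ¬(∃m F(m,m))
Push ¬ through the quantifiers and connectives to reach negation normal form:
  (∃m D(m)) ∧ (∀r ¬F(r,r)) ∨ (∃k ∀m (¬J(k,k) ∨ ¬D(m))) ∨ (∀m ¬F(m,m))
Give each quantifier a distinct variable: m↦x1, m↦w.
  (∃m D(m)) ∧ (∀r ¬F(r,r)) ∨ (∃k ∀x1 (¬J(k,k) ∨ ¬D(x1))) ∨ (∀w ¬F(w,w))
Pull the quantifiers to the front (each side's bound variable is not free in the other side):
  ∃m ∀r ∃k ∀x1 ∀w (D(m) ∧ ¬F(r,r) ∨ ¬J(k,k) ∨ ¬D(x1) ∨ ¬F(w,w))

∃m ∀r ∃k ∀x1 ∀w (D(m) ∧ ¬F(r,r) ∨ ¬J(k,k) ∨ ¬D(x1) ∨ ¬F(w,w))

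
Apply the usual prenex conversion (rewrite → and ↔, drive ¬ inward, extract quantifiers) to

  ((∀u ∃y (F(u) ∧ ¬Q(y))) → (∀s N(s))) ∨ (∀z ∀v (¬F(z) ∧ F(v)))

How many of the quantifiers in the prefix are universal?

4

Eliminate → and ↔ using ¬ and ∨.
  ¬(∀u ∃y (F(u) ∧ ¬Q(y))) ∨ (∀s N(s)) ∨ (∀z ∀v (¬F(z) ∧ F(v)))
Move each ¬ inward, flipping quantifiers it crosses:
  (∃u ∀y (¬F(u) ∨ Q(y))) ∨ (∀s N(s)) ∨ (∀z ∀v (¬F(z) ∧ F(v)))
All bound variables are already distinct, so no renaming is needed.
Extract every quantifier outward, since the variables are now distinct and don't occur free across branches:
  ∃u ∀y ∀s ∀z ∀v (¬F(u) ∨ Q(y) ∨ N(s) ∨ ¬F(z) ∧ F(v))
The prefix is ∃u ∀y ∀s ∀z ∀v: 4 universal, 1 existential.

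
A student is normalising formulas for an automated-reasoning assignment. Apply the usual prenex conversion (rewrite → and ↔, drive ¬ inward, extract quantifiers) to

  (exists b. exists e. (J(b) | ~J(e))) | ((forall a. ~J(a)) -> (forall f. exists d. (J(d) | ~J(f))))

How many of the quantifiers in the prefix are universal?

1

Rewrite implications/biconditionals: A → B as ¬A ∨ B.
  (exists b. exists e. (J(b) | ~J(e))) | ~(forall a. ~J(a)) | (forall f. exists d. (J(d) | ~J(f)))
Move each ¬ inward, flipping quantifiers it crosses:
  (exists b. exists e. (J(b) | ~J(e))) | (exists a. J(a)) | (forall f. exists d. (J(d) | ~J(f)))
Extract every quantifier outward, since the variables are now distinct and don't occur free across branches:
  exists b. exists e. exists a. forall f. exists d. (J(b) | ~J(e) | J(a) | J(d) | ~J(f))
The prefix is exists b exists e exists a forall f exists d: 1 universal, 4 existential.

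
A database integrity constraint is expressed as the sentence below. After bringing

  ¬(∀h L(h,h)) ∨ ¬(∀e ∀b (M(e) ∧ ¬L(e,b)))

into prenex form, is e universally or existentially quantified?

existential

Move each ¬ inward, flipping quantifiers it crosses:
  (∃h ¬L(h,h)) ∨ (∃e ∃b (¬M(e) ∨ L(e,b)))
Pull the quantifiers to the front (each side's bound variable is not free in the other side):
  ∃h ∃e ∃b (¬L(h,h) ∨ ¬M(e) ∨ L(e,b))
The quantifier ∀e sits under an odd number of negations, so it flips to ∃e.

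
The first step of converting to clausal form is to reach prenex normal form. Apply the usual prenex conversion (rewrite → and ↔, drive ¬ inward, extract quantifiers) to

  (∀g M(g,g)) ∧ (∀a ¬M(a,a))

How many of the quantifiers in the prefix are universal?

All bound variables are already distinct, so no renaming is needed.
Extract every quantifier outward, since the variables are now distinct and don't occur free across branches:
  ∀g ∀a (M(g,g) ∧ ¬M(a,a))
The prefix is ∀g ∀a: 2 universal, 0 existential.

2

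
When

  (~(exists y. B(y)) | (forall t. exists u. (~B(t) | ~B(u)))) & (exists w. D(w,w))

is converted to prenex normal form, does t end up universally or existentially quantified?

Drive negations inward (¬∀x A ≡ ∃x ¬A, ¬∃x A ≡ ∀x ¬A, De Morgan for ∧/∨):
  ((forall y. ~B(y)) | (forall t. exists u. (~B(t) | ~B(u)))) & (exists w. D(w,w))
All bound variables are already distinct, so no renaming is needed.
Extract every quantifier outward, since the variables are now distinct and don't occur free across branches:
  forall y. forall t. exists u. exists w. ((~B(y) | ~B(t) | ~B(u)) & D(w,w))
The quantifier forall t sits under an even number of negations, so it remains universal.

universal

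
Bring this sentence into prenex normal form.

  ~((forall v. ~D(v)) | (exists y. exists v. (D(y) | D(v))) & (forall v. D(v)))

Push ¬ through the quantifiers and connectives to reach negation normal form:
  (exists v. D(v)) & ((forall y. forall v. (~D(y) & ~D(v))) | (exists v. ~D(v)))
Standardize variables apart so no two quantifiers bind the same name: v↦x1, v↦u1.
  (exists v. D(v)) & ((forall y. forall x1. (~D(y) & ~D(x1))) | (exists u1. ~D(u1)))
Finally move all quantifiers to the prefix:
  exists v. forall y. forall x1. exists u1. (D(v) & (~D(y) & ~D(x1) | ~D(u1)))

exists v. forall y. forall x1. exists u1. (D(v) & (~D(y) & ~D(x1) | ~D(u1)))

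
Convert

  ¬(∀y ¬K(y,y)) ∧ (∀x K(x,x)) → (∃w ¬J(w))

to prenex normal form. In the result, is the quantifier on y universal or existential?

universal

Eliminate → and ↔ using ¬ and ∨.
  ¬(¬(∀y ¬K(y,y)) ∧ (∀x K(x,x))) ∨ (∃w ¬J(w))
Drive negations inward (¬∀x A ≡ ∃x ¬A, ¬∃x A ≡ ∀x ¬A, De Morgan for ∧/∨):
  (∀y ¬K(y,y)) ∨ (∃x ¬K(x,x)) ∨ (∃w ¬J(w))
All bound variables are already distinct, so no renaming is needed.
Pull the quantifiers to the front (each side's bound variable is not free in the other side):
  ∀y ∃x ∃w (¬K(y,y) ∨ ¬K(x,x) ∨ ¬J(w))
The quantifier ∀y sits under an even number of negations (counting the antecedent side of each →), so it remains universal.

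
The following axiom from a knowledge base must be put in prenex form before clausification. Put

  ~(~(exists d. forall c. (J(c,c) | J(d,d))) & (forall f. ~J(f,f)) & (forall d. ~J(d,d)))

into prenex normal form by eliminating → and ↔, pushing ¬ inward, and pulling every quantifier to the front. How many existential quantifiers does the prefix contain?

Move each ¬ inward, flipping quantifiers it crosses:
  (exists d. forall c. (J(c,c) | J(d,d))) | (exists f. J(f,f)) | (exists d. J(d,d))
Standardize variables apart so no two quantifiers bind the same name: d↦a.
  (exists d. forall c. (J(c,c) | J(d,d))) | (exists f. J(f,f)) | (exists a. J(a,a))
Pull the quantifiers to the front (each side's bound variable is not free in the other side):
  exists d. forall c. exists f. exists a. (J(c,c) | J(d,d) | J(f,f) | J(a,a))
The prefix is exists d forall c exists f exists a: 1 universal, 3 existential.

3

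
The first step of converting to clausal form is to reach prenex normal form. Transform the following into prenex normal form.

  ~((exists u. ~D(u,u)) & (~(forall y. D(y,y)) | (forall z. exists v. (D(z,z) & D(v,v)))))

forall u. forall y. exists z. forall v. (D(u,u) | D(y,y) & (~D(z,z) | ~D(v,v)))

Push ¬ through the quantifiers and connectives to reach negation normal form:
  (forall u. D(u,u)) | (forall y. D(y,y)) & (exists z. forall v. (~D(z,z) | ~D(v,v)))
Pull the quantifiers to the front (each side's bound variable is not free in the other side):
  forall u. forall y. exists z. forall v. (D(u,u) | D(y,y) & (~D(z,z) | ~D(v,v)))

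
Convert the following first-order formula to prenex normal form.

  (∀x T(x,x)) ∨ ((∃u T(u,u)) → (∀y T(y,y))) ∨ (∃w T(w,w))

Eliminate → and ↔ using ¬ and ∨.
  (∀x T(x,x)) ∨ ¬(∃u T(u,u)) ∨ (∀y T(y,y)) ∨ (∃w T(w,w))
Move each ¬ inward, flipping quantifiers it crosses:
  (∀x T(x,x)) ∨ (∀u ¬T(u,u)) ∨ (∀y T(y,y)) ∨ (∃w T(w,w))
All bound variables are already distinct, so no renaming is needed.
Finally move all quantifiers to the prefix:
  ∀x ∀u ∀y ∃w (T(x,x) ∨ ¬T(u,u) ∨ T(y,y) ∨ T(w,w))

∀x ∀u ∀y ∃w (T(x,x) ∨ ¬T(u,u) ∨ T(y,y) ∨ T(w,w))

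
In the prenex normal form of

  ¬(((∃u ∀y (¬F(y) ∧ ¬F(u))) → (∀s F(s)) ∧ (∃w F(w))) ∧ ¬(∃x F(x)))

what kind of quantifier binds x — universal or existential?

existential

First replace A → B with ¬A ∨ B.
  ¬((¬(∃u ∀y (¬F(y) ∧ ¬F(u))) ∨ (∀s F(s)) ∧ (∃w F(w))) ∧ ¬(∃x F(x)))
Move each ¬ inward, flipping quantifiers it crosses:
  (∃u ∀y (¬F(y) ∧ ¬F(u))) ∧ ((∃s ¬F(s)) ∨ (∀w ¬F(w))) ∨ (∃x F(x))
All bound variables are already distinct, so no renaming is needed.
Pull the quantifiers to the front (each side's bound variable is not free in the other side):
  ∃u ∀y ∃s ∀w ∃x (¬F(y) ∧ ¬F(u) ∧ (¬F(s) ∨ ¬F(w)) ∨ F(x))
The quantifier ∃x sits under an even number of negations (counting the antecedent side of each →), so it remains existential.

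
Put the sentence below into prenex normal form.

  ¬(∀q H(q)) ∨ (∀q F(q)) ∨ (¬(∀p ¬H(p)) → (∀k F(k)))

Eliminate → and ↔ using ¬ and ∨.
  ¬(∀q H(q)) ∨ (∀q F(q)) ∨ ¬¬(∀p ¬H(p)) ∨ (∀k F(k))
Move each ¬ inward, flipping quantifiers it crosses:
  (∃q ¬H(q)) ∨ (∀q F(q)) ∨ (∀p ¬H(p)) ∨ (∀k F(k))
Standardize variables apart so no two quantifiers bind the same name: q↦x.
  (∃q ¬H(q)) ∨ (∀x F(x)) ∨ (∀p ¬H(p)) ∨ (∀k F(k))
Pull the quantifiers to the front (each side's bound variable is not free in the other side):
  ∃q ∀x ∀p ∀k (¬H(q) ∨ F(x) ∨ ¬H(p) ∨ F(k))

∃q ∀x ∀p ∀k (¬H(q) ∨ F(x) ∨ ¬H(p) ∨ F(k))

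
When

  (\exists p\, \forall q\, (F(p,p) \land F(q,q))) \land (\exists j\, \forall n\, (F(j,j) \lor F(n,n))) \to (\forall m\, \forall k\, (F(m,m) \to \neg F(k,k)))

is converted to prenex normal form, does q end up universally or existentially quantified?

Eliminate → and ↔ using ¬ and ∨.
  \neg ((\exists p\, \forall q\, (F(p,p) \land F(q,q))) \land (\exists j\, \forall n\, (F(j,j) \lor F(n,n)))) \lor (\forall m\, \forall k\, (\neg F(m,m) \lor \neg F(k,k)))
Push ¬ through the quantifiers and connectives to reach negation normal form:
  (\forall p\, \exists q\, (\neg F(p,p) \lor \neg F(q,q))) \lor (\forall j\, \exists n\, (\neg F(j,j) \land \neg F(n,n))) \lor (\forall m\, \forall k\, (\neg F(m,m) \lor \neg F(k,k)))
All bound variables are already distinct, so no renaming is needed.
Finally move all quantifiers to the prefix:
  \forall p\, \exists q\, \forall j\, \exists n\, \forall m\, \forall k\, (\neg F(p,p) \lor \neg F(q,q) \lor \neg F(j,j) \land \neg F(n,n) \lor \neg F(m,m) \lor \neg F(k,k))
The quantifier \forall q sits under an odd number of negations (counting the antecedent side of each →), so it flips to \exists q.

existential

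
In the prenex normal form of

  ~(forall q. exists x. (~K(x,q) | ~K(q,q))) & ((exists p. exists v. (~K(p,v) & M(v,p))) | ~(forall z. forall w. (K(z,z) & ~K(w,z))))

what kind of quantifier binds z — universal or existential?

Push ¬ through the quantifiers and connectives to reach negation normal form:
  (exists q. forall x. (K(x,q) & K(q,q))) & ((exists p. exists v. (~K(p,v) & M(v,p))) | (exists z. exists w. (~K(z,z) | K(w,z))))
All bound variables are already distinct, so no renaming is needed.
Extract every quantifier outward, since the variables are now distinct and don't occur free across branches:
  exists q. forall x. exists p. exists v. exists z. exists w. (K(x,q) & K(q,q) & (~K(p,v) & M(v,p) | ~K(z,z) | K(w,z)))
The quantifier forall z sits under an odd number of negations, so it flips to exists z.

existential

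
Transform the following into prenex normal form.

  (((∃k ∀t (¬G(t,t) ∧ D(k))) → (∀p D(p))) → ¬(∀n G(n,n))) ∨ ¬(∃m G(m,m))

Rewrite implications/biconditionals: A → B as ¬A ∨ B.
  ¬(¬(∃k ∀t (¬G(t,t) ∧ D(k))) ∨ (∀p D(p))) ∨ ¬(∀n G(n,n)) ∨ ¬(∃m G(m,m))
Push ¬ through the quantifiers and connectives to reach negation normal form:
  (∃k ∀t (¬G(t,t) ∧ D(k))) ∧ (∃p ¬D(p)) ∨ (∃n ¬G(n,n)) ∨ (∀m ¬G(m,m))
All bound variables are already distinct, so no renaming is needed.
Finally move all quantifiers to the prefix:
  ∃k ∀t ∃p ∃n ∀m (¬G(t,t) ∧ D(k) ∧ ¬D(p) ∨ ¬G(n,n) ∨ ¬G(m,m))

∃k ∀t ∃p ∃n ∀m (¬G(t,t) ∧ D(k) ∧ ¬D(p) ∨ ¬G(n,n) ∨ ¬G(m,m))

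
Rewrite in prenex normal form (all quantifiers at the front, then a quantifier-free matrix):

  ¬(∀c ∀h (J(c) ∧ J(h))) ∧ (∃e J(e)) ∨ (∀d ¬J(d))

∃c ∃h ∃e ∀d ((¬J(c) ∨ ¬J(h)) ∧ J(e) ∨ ¬J(d))

Push ¬ through the quantifiers and connectives to reach negation normal form:
  (∃c ∃h (¬J(c) ∨ ¬J(h))) ∧ (∃e J(e)) ∨ (∀d ¬J(d))
Finally move all quantifiers to the prefix:
  ∃c ∃h ∃e ∀d ((¬J(c) ∨ ¬J(h)) ∧ J(e) ∨ ¬J(d))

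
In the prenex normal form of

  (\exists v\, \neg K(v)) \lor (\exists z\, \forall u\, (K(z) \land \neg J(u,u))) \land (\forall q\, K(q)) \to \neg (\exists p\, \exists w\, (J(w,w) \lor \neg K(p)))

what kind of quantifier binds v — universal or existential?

Rewrite implications/biconditionals: A → B as ¬A ∨ B.
  \neg ((\exists v\, \neg K(v)) \lor (\exists z\, \forall u\, (K(z) \land \neg J(u,u))) \land (\forall q\, K(q))) \lor \neg (\exists p\, \exists w\, (J(w,w) \lor \neg K(p)))
Move each ¬ inward, flipping quantifiers it crosses:
  (\forall v\, K(v)) \land ((\forall z\, \exists u\, (\neg K(z) \lor J(u,u))) \lor (\exists q\, \neg K(q))) \lor (\forall p\, \forall w\, (\neg J(w,w) \land K(p)))
All bound variables are already distinct, so no renaming is needed.
Extract every quantifier outward, since the variables are now distinct and don't occur free across branches:
  \forall v\, \forall z\, \exists u\, \exists q\, \forall p\, \forall w\, (K(v) \land (\neg K(z) \lor J(u,u) \lor \neg K(q)) \lor \neg J(w,w) \land K(p))
The quantifier \exists v sits under an odd number of negations (counting the antecedent side of each →), so it flips to \forall v.

universal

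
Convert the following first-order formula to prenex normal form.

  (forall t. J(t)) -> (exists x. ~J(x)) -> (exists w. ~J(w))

exists t. forall x. exists w. (~J(t) | J(x) | ~J(w))

Eliminate → and ↔ using ¬ and ∨.
  ~(forall t. J(t)) | ~(exists x. ~J(x)) | (exists w. ~J(w))
Move each ¬ inward, flipping quantifiers it crosses:
  (exists t. ~J(t)) | (forall x. J(x)) | (exists w. ~J(w))
Finally move all quantifiers to the prefix:
  exists t. forall x. exists w. (~J(t) | J(x) | ~J(w))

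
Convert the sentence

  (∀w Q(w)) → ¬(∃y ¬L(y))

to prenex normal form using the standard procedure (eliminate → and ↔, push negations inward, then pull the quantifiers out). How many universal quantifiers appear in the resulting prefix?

1

Rewrite implications/biconditionals: A → B as ¬A ∨ B.
  ¬(∀w Q(w)) ∨ ¬(∃y ¬L(y))
Move each ¬ inward, flipping quantifiers it crosses:
  (∃w ¬Q(w)) ∨ (∀y L(y))
Finally move all quantifiers to the prefix:
  ∃w ∀y (¬Q(w) ∨ L(y))
The prefix is ∃w ∀y: 1 universal, 1 existential.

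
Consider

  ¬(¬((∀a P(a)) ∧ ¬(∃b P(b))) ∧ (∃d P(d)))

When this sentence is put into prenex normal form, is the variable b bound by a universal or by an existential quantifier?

Push ¬ through the quantifiers and connectives to reach negation normal form:
  (∀a P(a)) ∧ (∀b ¬P(b)) ∨ (∀d ¬P(d))
Finally move all quantifiers to the prefix:
  ∀a ∀b ∀d (P(a) ∧ ¬P(b) ∨ ¬P(d))
The quantifier ∃b sits under an odd number of negations, so it flips to ∀b.

universal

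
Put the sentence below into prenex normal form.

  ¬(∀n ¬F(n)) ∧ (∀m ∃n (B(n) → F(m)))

First replace A → B with ¬A ∨ B.
  ¬(∀n ¬F(n)) ∧ (∀m ∃n (¬B(n) ∨ F(m)))
Move each ¬ inward, flipping quantifiers it crosses:
  (∃n F(n)) ∧ (∀m ∃n (¬B(n) ∨ F(m)))
Standardize variables apart so no two quantifiers bind the same name: n↦y.
  (∃n F(n)) ∧ (∀m ∃y (¬B(y) ∨ F(m)))
Finally move all quantifiers to the prefix:
  ∃n ∀m ∃y (F(n) ∧ (¬B(y) ∨ F(m)))

∃n ∀m ∃y (F(n) ∧ (¬B(y) ∨ F(m)))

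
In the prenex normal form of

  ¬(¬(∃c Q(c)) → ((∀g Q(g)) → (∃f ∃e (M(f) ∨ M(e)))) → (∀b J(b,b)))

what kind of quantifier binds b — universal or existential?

existential

Eliminate → and ↔ using ¬ and ∨.
  ¬(¬¬(∃c Q(c)) ∨ ¬(¬(∀g Q(g)) ∨ (∃f ∃e (M(f) ∨ M(e)))) ∨ (∀b J(b,b)))
Move each ¬ inward, flipping quantifiers it crosses:
  (∀c ¬Q(c)) ∧ ((∃g ¬Q(g)) ∨ (∃f ∃e (M(f) ∨ M(e)))) ∧ (∃b ¬J(b,b))
All bound variables are already distinct, so no renaming is needed.
Extract every quantifier outward, since the variables are now distinct and don't occur free across branches:
  ∀c ∃g ∃f ∃e ∃b (¬Q(c) ∧ (¬Q(g) ∨ M(f) ∨ M(e)) ∧ ¬J(b,b))
The quantifier ∀b sits under an odd number of negations (counting the antecedent side of each →), so it flips to ∃b.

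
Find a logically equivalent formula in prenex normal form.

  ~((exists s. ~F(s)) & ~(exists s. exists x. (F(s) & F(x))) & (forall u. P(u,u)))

forall s. exists y1. exists x. exists u. (F(s) | F(y1) & F(x) | ~P(u,u))

Drive negations inward (¬∀x A ≡ ∃x ¬A, ¬∃x A ≡ ∀x ¬A, De Morgan for ∧/∨):
  (forall s. F(s)) | (exists s. exists x. (F(s) & F(x))) | (exists u. ~P(u,u))
Standardize variables apart so no two quantifiers bind the same name: s↦y1.
  (forall s. F(s)) | (exists y1. exists x. (F(y1) & F(x))) | (exists u. ~P(u,u))
Finally move all quantifiers to the prefix:
  forall s. exists y1. exists x. exists u. (F(s) | F(y1) & F(x) | ~P(u,u))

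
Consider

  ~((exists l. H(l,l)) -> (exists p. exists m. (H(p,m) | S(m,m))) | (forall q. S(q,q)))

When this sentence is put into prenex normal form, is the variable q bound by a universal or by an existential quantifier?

existential

First replace A → B with ¬A ∨ B.
  ~(~(exists l. H(l,l)) | (exists p. exists m. (H(p,m) | S(m,m))) | (forall q. S(q,q)))
Push ¬ through the quantifiers and connectives to reach negation normal form:
  (exists l. H(l,l)) & (forall p. forall m. (~H(p,m) & ~S(m,m))) & (exists q. ~S(q,q))
All bound variables are already distinct, so no renaming is needed.
Finally move all quantifiers to the prefix:
  exists l. forall p. forall m. exists q. (H(l,l) & ~H(p,m) & ~S(m,m) & ~S(q,q))
The quantifier forall q sits under an odd number of negations (counting the antecedent side of each →), so it flips to exists q.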